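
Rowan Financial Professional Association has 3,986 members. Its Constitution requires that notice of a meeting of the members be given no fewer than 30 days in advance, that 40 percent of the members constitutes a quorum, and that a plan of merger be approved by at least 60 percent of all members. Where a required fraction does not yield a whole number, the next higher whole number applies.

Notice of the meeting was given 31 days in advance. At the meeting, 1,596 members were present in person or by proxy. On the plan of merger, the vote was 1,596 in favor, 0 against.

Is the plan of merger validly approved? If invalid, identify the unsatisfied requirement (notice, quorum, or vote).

Invalid — vote requirement not satisfied.

Notice: 31 days given; 30 required. Satisfied.
Quorum: 40% of 3,986 = 1,594.40, rounded up to 1,595; 1,596 present. Satisfied.
Vote: requires three-fifths of all members (3,986); 3/5 of 3986 = 2391.60, rounded up to 2392, so 2,392 needed; 1,596 in favor. Not satisfied.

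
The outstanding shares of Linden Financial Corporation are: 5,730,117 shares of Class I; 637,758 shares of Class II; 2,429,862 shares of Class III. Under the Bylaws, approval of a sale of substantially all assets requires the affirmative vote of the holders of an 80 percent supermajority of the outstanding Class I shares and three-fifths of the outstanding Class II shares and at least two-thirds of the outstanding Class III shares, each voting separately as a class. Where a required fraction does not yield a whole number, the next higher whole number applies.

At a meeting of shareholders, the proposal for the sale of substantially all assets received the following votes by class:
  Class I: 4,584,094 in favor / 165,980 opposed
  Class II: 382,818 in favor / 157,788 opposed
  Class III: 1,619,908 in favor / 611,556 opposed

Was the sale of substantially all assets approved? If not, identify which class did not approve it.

Approved — every class gave the required vote.

Class I: 4/5 of 5730117 = 4584093.60, rounded up to 4584094; 4,584,094 required, 4,584,094 in favor — approved.
Class II: 3/5 of 637758 = 382654.80, rounded up to 382655; 382,655 required, 382,818 in favor — approved.
Class III: 2/3 of 2429862 = 1619908; 1,619,908 required, 1,619,908 in favor — approved.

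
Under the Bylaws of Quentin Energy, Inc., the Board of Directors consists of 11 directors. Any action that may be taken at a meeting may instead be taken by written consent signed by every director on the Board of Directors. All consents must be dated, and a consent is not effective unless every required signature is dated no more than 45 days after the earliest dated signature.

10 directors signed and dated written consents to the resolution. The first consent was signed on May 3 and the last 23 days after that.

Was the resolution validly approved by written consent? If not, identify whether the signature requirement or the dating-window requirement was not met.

Signatures required: all of 11 — unanimous means all 11, so 11 needed; 10 signed. Insufficient.
Dating window: the latest signature is 23 days after the earliest; the limit is 45 days. Within the window.

Not effective — insufficient signatures.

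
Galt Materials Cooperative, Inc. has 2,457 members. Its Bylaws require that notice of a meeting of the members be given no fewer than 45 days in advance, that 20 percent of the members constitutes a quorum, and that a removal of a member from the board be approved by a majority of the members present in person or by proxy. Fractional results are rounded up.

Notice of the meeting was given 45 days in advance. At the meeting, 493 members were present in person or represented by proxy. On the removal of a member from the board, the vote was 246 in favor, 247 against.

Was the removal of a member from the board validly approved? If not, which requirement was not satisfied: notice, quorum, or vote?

Invalid — vote requirement not satisfied.

Notice: 45 days given; 45 required. Satisfied.
Quorum: 20% of 2,457 = 491.40, rounded up to 492; 493 present. Satisfied.
Vote: requires a majority of those present (493); a majority of 493 is 247, so 247 needed; 246 in favor. Not satisfied.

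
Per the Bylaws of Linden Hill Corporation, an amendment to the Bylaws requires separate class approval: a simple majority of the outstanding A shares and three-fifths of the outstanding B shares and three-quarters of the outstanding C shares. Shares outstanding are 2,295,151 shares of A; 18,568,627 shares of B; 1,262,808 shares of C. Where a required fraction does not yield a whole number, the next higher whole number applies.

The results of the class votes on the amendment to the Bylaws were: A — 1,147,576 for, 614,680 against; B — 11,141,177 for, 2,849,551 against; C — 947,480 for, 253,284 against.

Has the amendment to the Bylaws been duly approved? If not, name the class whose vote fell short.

Approved — every class gave the required vote.

A: a majority of 2295151 is 1147576; 1,147,576 required, 1,147,576 in favor — approved.
B: 3/5 of 18568627 = 11141176.20, rounded up to 11141177; 11,141,177 required, 11,141,177 in favor — approved.
C: 3/4 of 1262808 = 947106; 947,106 required, 947,480 in favor — approved.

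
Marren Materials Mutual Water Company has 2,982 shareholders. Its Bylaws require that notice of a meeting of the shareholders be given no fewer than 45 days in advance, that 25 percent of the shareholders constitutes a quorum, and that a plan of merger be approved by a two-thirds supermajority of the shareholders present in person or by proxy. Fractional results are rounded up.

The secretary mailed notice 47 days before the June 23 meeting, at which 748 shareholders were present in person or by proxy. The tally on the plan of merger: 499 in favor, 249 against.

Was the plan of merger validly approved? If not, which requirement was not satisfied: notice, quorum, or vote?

Notice: 47 days given; 45 required. Satisfied.
Quorum: 25% of 2,982 = 745.50, rounded up to 746; 748 present. Satisfied.
Vote: requires two-thirds of those present (748); 2/3 of 748 = 498.67, rounded up to 499, so 499 needed; 499 in favor. Satisfied.

Valid — all requirements satisfied.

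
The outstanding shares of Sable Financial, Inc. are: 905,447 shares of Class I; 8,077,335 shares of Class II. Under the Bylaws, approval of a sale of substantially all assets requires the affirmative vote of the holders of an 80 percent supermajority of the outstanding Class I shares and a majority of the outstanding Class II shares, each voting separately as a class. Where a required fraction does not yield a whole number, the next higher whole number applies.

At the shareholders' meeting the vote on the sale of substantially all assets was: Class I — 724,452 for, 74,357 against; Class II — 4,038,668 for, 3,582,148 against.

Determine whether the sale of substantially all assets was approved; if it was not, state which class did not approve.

Class I: 4/5 of 905447 = 724357.60, rounded up to 724358; 724,358 required, 724,452 in favor — approved.
Class II: a majority of 8077335 is 4038668; 4,038,668 required, 4,038,668 in favor — approved.

Approved — every class gave the required vote.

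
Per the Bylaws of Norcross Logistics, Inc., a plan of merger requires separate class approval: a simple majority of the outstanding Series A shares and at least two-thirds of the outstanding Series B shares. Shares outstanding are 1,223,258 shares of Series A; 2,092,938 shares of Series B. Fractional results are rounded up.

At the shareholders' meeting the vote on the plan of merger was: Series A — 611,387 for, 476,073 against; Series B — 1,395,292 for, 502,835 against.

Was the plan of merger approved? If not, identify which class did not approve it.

Not approved — the Series A shares did not give the required vote.

Series A: a majority of 1223258 is 611630; 611,630 required, 611,387 in favor — not approved.
Series B: 2/3 of 2092938 = 1395292; 1,395,292 required, 1,395,292 in favor — approved.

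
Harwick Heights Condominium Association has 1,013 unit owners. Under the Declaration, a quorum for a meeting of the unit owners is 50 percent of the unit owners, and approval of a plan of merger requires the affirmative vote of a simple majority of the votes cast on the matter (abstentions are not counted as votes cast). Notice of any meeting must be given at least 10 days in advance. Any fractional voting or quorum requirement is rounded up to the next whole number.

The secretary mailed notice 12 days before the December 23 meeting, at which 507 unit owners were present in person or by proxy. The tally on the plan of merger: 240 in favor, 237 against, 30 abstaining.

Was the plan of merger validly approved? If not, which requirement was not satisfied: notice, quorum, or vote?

Valid — all requirements satisfied.

Notice: 12 days given; 10 required. Satisfied.
Quorum: 50% of 1,013 = 506.50, rounded up to 507; 507 present. Satisfied.
Vote: requires a majority of the votes cast (507 − 30 abstaining = 477); a majority of 477 is 239, so 239 needed; 240 in favor. Satisfied.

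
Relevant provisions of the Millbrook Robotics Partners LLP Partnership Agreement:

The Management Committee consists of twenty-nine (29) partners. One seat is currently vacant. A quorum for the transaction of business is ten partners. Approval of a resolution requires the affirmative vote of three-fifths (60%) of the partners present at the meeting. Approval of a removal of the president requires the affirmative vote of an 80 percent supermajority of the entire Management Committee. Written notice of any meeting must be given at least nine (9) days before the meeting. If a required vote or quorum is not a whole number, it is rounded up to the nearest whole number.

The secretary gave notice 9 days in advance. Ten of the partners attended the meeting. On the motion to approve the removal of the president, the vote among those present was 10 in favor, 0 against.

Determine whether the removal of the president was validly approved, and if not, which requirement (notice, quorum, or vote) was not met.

Invalid — vote requirement not satisfied.

Notice: 9 days given; 9 required (9 ≥ 9). Satisfied.
Quorum: 10 present; quorum is 10. Satisfied.
Vote: the removal of the president requires four-fifths of the entire Management Committee (29). 4/5 of 29 = 23.20, rounded up to 24, so 24 affirmative votes are needed; 10 voted in favor. Not satisfied.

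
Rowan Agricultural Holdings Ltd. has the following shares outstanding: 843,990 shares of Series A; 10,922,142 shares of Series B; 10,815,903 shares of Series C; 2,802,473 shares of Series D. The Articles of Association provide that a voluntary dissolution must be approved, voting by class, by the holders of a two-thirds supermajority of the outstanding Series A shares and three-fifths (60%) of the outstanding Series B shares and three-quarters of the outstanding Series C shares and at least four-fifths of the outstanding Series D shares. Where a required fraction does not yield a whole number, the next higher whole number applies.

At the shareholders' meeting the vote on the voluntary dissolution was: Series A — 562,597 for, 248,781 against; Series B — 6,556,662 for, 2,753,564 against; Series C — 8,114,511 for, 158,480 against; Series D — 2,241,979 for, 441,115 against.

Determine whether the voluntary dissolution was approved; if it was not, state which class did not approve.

Series A: 2/3 of 843990 = 562660; 562,660 required, 562,597 in favor — not approved.
Series B: 3/5 of 10922142 = 6553285.20, rounded up to 6553286; 6,553,286 required, 6,556,662 in favor — approved.
Series C: 3/4 of 10815903 = 8111927.25, rounded up to 8111928; 8,111,928 required, 8,114,511 in favor — approved.
Series D: 4/5 of 2802473 = 2241978.40, rounded up to 2241979; 2,241,979 required, 2,241,979 in favor — approved.

Not approved — the Series A shares did not give the required vote.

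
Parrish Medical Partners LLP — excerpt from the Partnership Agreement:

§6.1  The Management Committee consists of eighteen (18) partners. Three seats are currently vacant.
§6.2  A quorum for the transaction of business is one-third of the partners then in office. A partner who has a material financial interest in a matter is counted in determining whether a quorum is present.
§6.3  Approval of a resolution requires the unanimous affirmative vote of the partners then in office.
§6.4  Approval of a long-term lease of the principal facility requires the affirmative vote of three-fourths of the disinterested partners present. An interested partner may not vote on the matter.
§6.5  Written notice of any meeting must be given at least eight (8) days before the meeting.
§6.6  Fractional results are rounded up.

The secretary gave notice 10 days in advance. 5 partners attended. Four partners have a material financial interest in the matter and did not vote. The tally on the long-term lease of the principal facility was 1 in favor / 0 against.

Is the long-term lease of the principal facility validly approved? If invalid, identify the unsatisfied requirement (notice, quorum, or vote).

Notice: 10 days given; 8 required (10 ≥ 8). Satisfied.
Quorum: 5 present (interested partners count toward quorum); quorum is 5. Satisfied.
Vote: the long-term lease of the principal facility requires three-fourths of the disinterested partners present (5 − 4 = 1). 3/4 of 1 = 0.75, rounded up to 1, so 1 affirmative vote is needed; 1 voted in favor. Satisfied.

Valid — all requirements satisfied.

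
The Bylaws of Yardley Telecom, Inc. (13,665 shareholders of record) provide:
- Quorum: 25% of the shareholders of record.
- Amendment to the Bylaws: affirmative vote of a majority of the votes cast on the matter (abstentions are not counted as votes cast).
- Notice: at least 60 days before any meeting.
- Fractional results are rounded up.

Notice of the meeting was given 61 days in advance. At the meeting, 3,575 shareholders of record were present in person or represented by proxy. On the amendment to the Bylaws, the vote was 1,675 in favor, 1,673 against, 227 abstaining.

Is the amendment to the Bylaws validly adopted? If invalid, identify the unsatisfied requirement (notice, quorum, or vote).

Notice: 61 days given; 60 required. Satisfied.
Quorum: 25% of 13,665 = 3,416.25, rounded up to 3,417; 3,575 present. Satisfied.
Vote: requires a majority of the votes cast (3,575 − 227 abstaining = 3,348); a majority of 3348 is 1675, so 1,675 needed; 1,675 in favor. Satisfied.

Valid — all requirements satisfied.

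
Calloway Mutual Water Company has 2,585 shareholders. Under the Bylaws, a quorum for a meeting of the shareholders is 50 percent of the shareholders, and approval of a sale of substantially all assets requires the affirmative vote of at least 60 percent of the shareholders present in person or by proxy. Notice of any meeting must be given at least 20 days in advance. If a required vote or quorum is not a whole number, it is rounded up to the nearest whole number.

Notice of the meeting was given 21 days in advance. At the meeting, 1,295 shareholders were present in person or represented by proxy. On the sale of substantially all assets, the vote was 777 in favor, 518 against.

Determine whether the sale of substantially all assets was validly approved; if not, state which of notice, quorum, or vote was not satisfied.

Valid — all requirements satisfied.

Notice: 21 days given; 20 required. Satisfied.
Quorum: 50% of 2,585 = 1,292.50, rounded up to 1,293; 1,295 present. Satisfied.
Vote: requires three-fifths of those present (1,295); 3/5 of 1295 = 777, so 777 needed; 777 in favor. Satisfied.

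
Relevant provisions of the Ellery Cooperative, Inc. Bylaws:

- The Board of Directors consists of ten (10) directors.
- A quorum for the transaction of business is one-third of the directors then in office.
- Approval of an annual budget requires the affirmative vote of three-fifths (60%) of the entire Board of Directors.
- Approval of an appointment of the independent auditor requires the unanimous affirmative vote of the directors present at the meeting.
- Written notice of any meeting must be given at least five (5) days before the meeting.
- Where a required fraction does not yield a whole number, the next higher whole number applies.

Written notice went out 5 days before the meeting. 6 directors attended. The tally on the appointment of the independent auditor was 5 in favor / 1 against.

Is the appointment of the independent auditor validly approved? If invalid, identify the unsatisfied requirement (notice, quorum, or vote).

Invalid — vote requirement not satisfied.

Notice: 5 days given; 5 required (5 ≥ 5). Satisfied.
Quorum: 6 present; quorum is 4. Satisfied.
Vote: the appointment of the independent auditor requires the unanimous vote of the directors present (6). Unanimous means all 6, so 6 affirmative votes are needed; 5 voted in favor. Not satisfied.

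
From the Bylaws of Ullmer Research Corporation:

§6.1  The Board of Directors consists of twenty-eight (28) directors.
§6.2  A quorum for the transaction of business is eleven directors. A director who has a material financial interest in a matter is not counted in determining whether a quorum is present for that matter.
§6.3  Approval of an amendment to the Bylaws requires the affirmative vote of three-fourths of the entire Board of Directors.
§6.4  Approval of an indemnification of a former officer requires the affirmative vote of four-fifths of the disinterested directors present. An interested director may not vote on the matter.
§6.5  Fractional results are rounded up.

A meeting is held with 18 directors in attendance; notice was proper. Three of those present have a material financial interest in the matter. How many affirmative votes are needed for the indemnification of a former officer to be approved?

The indemnification of a former officer requires four-fifths of the disinterested directors present (18 − 3 = 15).
4/5 of 15 = 12.

12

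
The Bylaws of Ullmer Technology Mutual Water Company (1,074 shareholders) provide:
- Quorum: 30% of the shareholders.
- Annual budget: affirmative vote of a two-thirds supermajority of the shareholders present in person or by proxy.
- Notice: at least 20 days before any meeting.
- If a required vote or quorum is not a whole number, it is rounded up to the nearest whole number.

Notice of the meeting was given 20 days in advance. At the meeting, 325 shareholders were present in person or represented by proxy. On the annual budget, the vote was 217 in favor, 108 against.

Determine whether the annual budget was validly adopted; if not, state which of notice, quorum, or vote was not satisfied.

Notice: 20 days given; 20 required. Satisfied.
Quorum: 30% of 1,074 = 322.20, rounded up to 323; 325 present. Satisfied.
Vote: requires two-thirds of those present (325); 2/3 of 325 = 216.67, rounded up to 217, so 217 needed; 217 in favor. Satisfied.

Valid — all requirements satisfied.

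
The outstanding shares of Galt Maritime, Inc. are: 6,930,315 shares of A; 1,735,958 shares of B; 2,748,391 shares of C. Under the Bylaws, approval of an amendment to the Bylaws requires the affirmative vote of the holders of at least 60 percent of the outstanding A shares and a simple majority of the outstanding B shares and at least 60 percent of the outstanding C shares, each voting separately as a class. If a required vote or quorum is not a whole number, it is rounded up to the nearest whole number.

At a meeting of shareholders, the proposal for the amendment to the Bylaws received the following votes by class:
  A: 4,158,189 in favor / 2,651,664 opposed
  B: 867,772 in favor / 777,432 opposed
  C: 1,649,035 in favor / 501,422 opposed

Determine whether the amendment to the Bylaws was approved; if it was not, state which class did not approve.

Not approved — the B shares did not give the required vote.

A: 3/5 of 6930315 = 4158189; 4,158,189 required, 4,158,189 in favor — approved.
B: a majority of 1735958 is 867980; 867,980 required, 867,772 in favor — not approved.
C: 3/5 of 2748391 = 1649034.60, rounded up to 1649035; 1,649,035 required, 1,649,035 in favor — approved.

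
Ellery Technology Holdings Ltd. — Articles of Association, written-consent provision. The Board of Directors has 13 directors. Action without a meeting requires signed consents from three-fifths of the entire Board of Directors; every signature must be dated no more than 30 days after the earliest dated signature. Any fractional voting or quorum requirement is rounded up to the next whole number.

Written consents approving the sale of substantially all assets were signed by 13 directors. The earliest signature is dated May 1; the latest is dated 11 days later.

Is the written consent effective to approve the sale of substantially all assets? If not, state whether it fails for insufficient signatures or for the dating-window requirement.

Effective — both the signature and dating-window requirements are satisfied.

Signatures required: three-fifths of 13 — 3/5 of 13 = 7.80, rounded up to 8, so 8 needed; 13 signed. Sufficient.
Dating window: the latest signature is 11 days after the earliest; the limit is 30 days. Within the window.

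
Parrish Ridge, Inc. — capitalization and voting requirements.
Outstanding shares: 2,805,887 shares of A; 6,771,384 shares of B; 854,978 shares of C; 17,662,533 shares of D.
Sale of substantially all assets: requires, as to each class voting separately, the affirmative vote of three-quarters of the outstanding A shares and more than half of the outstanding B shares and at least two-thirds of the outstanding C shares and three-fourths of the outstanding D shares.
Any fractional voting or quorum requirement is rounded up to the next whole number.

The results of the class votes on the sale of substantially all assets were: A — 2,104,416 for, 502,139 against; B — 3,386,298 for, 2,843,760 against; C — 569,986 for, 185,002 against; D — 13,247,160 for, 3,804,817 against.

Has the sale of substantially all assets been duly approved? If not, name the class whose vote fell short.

A: 3/4 of 2805887 = 2104415.25, rounded up to 2104416; 2,104,416 required, 2,104,416 in favor — approved.
B: a majority of 6771384 is 3385693; 3,385,693 required, 3,386,298 in favor — approved.
C: 2/3 of 854978 = 569985.33, rounded up to 569986; 569,986 required, 569,986 in favor — approved.
D: 3/4 of 17662533 = 13246899.75, rounded up to 13246900; 13,246,900 required, 13,247,160 in favor — approved.

Approved — every class gave the required vote.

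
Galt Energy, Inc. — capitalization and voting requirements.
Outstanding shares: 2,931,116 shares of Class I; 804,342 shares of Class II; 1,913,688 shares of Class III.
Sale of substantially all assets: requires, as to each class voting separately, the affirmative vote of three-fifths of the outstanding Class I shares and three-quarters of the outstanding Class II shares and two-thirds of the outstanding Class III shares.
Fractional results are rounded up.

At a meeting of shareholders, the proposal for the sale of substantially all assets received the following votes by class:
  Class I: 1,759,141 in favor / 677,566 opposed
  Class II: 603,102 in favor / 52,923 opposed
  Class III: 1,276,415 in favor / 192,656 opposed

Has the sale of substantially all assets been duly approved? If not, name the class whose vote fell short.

Not approved — the Class II shares did not give the required vote.

Class I: 3/5 of 2931116 = 1758669.60, rounded up to 1758670; 1,758,670 required, 1,759,141 in favor — approved.
Class II: 3/4 of 804342 = 603256.50, rounded up to 603257; 603,257 required, 603,102 in favor — not approved.
Class III: 2/3 of 1913688 = 1275792; 1,275,792 required, 1,276,415 in favor — approved.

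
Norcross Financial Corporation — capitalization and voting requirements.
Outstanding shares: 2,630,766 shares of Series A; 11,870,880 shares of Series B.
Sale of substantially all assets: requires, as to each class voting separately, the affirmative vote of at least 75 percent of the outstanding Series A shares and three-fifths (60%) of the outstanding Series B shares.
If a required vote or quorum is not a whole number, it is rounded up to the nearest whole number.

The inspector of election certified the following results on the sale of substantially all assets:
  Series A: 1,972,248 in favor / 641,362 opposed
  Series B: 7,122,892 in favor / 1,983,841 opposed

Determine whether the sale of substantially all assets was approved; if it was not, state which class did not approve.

Series A: 3/4 of 2630766 = 1973074.50, rounded up to 1973075; 1,973,075 required, 1,972,248 in favor — not approved.
Series B: 3/5 of 11870880 = 7122528; 7,122,528 required, 7,122,892 in favor — approved.

Not approved — the Series A shares did not give the required vote.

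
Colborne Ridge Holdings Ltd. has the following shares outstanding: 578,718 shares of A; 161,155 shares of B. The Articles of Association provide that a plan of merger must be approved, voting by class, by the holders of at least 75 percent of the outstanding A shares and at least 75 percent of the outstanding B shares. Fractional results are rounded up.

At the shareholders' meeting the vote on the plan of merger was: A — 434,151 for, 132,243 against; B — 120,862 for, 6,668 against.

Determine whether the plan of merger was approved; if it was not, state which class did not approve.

A: 3/4 of 578718 = 434038.50, rounded up to 434039; 434,039 required, 434,151 in favor — approved.
B: 3/4 of 161155 = 120866.25, rounded up to 120867; 120,867 required, 120,862 in favor — not approved.

Not approved — the B shares did not give the required vote.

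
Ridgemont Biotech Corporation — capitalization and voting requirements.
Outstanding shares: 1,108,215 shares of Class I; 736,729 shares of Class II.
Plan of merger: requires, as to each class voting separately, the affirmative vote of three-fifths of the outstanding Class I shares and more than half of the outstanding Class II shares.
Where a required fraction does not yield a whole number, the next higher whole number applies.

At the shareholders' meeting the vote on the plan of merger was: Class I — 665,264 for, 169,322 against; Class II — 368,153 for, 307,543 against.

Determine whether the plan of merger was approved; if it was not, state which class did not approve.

Class I: 3/5 of 1108215 = 664929; 664,929 required, 665,264 in favor — approved.
Class II: a majority of 736729 is 368365; 368,365 required, 368,153 in favor — not approved.

Not approved — the Class II shares did not give the required vote.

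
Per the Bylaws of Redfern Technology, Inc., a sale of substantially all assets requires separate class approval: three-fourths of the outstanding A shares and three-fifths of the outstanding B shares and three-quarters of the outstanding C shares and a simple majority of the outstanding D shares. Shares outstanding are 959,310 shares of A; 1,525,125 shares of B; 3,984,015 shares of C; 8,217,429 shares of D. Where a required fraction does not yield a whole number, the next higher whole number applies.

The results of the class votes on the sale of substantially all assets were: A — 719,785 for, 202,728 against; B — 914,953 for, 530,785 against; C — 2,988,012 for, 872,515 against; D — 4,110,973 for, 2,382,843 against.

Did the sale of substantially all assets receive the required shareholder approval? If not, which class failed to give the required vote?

A: 3/4 of 959310 = 719482.50, rounded up to 719483; 719,483 required, 719,785 in favor — approved.
B: 3/5 of 1525125 = 915075; 915,075 required, 914,953 in favor — not approved.
C: 3/4 of 3984015 = 2988011.25, rounded up to 2988012; 2,988,012 required, 2,988,012 in favor — approved.
D: a majority of 8217429 is 4108715; 4,108,715 required, 4,110,973 in favor — approved.

Not approved — the B shares did not give the required vote.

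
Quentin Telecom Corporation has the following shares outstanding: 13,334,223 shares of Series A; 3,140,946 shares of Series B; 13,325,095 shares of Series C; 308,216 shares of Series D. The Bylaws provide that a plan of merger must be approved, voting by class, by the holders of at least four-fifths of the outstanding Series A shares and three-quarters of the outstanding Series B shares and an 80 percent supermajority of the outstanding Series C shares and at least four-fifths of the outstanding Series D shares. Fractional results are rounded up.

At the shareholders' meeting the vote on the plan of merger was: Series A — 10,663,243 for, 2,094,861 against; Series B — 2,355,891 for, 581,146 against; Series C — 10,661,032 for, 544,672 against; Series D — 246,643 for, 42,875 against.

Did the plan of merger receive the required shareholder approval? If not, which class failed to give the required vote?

Series A: 4/5 of 13334223 = 10667378.40, rounded up to 10667379; 10,667,379 required, 10,663,243 in favor — not approved.
Series B: 3/4 of 3140946 = 2355709.50, rounded up to 2355710; 2,355,710 required, 2,355,891 in favor — approved.
Series C: 4/5 of 13325095 = 10660076; 10,660,076 required, 10,661,032 in favor — approved.
Series D: 4/5 of 308216 = 246572.80, rounded up to 246573; 246,573 required, 246,643 in favor — approved.

Not approved — the Series A shares did not give the required vote.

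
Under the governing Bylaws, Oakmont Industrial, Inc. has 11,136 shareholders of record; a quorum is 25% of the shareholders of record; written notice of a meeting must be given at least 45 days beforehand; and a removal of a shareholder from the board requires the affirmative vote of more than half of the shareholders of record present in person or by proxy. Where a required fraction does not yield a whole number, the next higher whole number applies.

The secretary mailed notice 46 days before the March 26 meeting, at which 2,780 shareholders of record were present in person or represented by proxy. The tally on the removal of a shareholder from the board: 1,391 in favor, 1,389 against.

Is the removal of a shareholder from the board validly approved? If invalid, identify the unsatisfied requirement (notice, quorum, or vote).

Invalid — quorum requirement not satisfied.

Notice: 46 days given; 45 required. Satisfied.
Quorum: 25% of 11,136 = 2,784; 2,780 present. Not satisfied.
Vote: requires a majority of those present (2,780); a majority of 2780 is 1391, so 1,391 needed; 1,391 in favor. Satisfied.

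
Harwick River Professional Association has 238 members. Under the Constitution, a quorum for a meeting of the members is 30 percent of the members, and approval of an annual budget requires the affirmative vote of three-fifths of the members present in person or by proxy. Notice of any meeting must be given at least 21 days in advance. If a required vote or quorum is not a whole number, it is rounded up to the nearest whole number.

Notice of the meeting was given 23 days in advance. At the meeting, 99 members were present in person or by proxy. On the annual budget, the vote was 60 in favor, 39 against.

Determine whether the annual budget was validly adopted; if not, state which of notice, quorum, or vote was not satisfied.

Notice: 23 days given; 21 required. Satisfied.
Quorum: 30% of 238 = 71.40, rounded up to 72; 99 present. Satisfied.
Vote: requires three-fifths of those present (99); 3/5 of 99 = 59.40, rounded up to 60, so 60 needed; 60 in favor. Satisfied.

Valid — all requirements satisfied.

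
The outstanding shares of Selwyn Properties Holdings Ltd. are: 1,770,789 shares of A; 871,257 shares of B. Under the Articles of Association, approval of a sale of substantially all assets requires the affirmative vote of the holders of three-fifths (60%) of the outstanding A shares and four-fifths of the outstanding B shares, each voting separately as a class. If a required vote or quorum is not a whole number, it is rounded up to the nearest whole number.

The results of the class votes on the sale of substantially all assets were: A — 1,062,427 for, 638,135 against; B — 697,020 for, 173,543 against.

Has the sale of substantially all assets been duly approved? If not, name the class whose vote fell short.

Not approved — the A shares did not give the required vote.

A: 3/5 of 1770789 = 1062473.40, rounded up to 1062474; 1,062,474 required, 1,062,427 in favor — not approved.
B: 4/5 of 871257 = 697005.60, rounded up to 697006; 697,006 required, 697,020 in favor — approved.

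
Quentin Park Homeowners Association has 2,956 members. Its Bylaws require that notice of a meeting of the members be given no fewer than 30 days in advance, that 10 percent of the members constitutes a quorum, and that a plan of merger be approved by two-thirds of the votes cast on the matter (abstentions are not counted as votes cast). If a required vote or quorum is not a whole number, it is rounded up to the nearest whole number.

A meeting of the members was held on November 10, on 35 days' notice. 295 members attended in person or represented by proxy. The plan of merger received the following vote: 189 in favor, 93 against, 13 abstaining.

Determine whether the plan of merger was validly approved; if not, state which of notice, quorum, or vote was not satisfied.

Notice: 35 days given; 30 required. Satisfied.
Quorum: 10% of 2,956 = 295.60, rounded up to 296; 295 present. Not satisfied.
Vote: requires two-thirds of the votes cast (295 − 13 abstaining = 282); 2/3 of 282 = 188, so 188 needed; 189 in favor. Satisfied.

Invalid — quorum requirement not satisfied.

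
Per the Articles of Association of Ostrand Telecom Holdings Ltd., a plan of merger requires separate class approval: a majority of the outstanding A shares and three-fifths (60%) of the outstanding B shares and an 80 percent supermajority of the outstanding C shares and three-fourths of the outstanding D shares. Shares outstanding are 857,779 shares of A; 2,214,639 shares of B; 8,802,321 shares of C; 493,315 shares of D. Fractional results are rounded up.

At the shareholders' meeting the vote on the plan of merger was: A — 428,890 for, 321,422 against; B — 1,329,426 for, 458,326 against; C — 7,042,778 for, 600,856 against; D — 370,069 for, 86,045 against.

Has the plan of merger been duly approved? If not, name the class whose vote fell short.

Approved — every class gave the required vote.

A: a majority of 857779 is 428890; 428,890 required, 428,890 in favor — approved.
B: 3/5 of 2214639 = 1328783.40, rounded up to 1328784; 1,328,784 required, 1,329,426 in favor — approved.
C: 4/5 of 8802321 = 7041856.80, rounded up to 7041857; 7,041,857 required, 7,042,778 in favor — approved.
D: 3/4 of 493315 = 369986.25, rounded up to 369987; 369,987 required, 370,069 in favor — approved.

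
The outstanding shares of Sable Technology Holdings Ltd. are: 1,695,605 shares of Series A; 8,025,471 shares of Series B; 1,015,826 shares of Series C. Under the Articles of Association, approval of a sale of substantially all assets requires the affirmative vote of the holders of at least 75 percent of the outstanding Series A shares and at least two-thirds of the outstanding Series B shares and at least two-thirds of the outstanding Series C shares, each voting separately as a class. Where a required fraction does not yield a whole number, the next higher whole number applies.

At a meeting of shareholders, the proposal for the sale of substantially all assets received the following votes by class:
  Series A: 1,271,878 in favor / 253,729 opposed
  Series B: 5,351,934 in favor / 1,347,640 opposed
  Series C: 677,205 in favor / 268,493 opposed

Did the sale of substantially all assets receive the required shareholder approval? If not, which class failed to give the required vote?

Series A: 3/4 of 1695605 = 1271703.75, rounded up to 1271704; 1,271,704 required, 1,271,878 in favor — approved.
Series B: 2/3 of 8025471 = 5350314; 5,350,314 required, 5,351,934 in favor — approved.
Series C: 2/3 of 1015826 = 677217.33, rounded up to 677218; 677,218 required, 677,205 in favor — not approved.

Not approved — the Series C shares did not give the required vote.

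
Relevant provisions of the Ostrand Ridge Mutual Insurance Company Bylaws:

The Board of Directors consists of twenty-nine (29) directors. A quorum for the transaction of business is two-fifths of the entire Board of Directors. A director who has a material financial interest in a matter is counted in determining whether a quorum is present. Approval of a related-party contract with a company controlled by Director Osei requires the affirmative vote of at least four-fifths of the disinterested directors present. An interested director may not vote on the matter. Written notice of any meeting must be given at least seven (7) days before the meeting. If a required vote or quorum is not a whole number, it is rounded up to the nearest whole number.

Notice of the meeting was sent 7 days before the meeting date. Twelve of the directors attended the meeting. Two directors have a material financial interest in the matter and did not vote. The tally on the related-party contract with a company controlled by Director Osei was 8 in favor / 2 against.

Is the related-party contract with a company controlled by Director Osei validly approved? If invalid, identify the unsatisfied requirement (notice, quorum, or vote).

Valid — all requirements satisfied.

Notice: 7 days given; 7 required (7 ≥ 7). Satisfied.
Quorum: 12 present (interested directors count toward quorum); quorum is 12. Satisfied.
Vote: the related-party contract with a company controlled by Director Osei requires four-fifths of the disinterested directors present (12 − 2 = 10). 4/5 of 10 = 8, so 8 affirmative votes are needed; 8 voted in favor. Satisfied.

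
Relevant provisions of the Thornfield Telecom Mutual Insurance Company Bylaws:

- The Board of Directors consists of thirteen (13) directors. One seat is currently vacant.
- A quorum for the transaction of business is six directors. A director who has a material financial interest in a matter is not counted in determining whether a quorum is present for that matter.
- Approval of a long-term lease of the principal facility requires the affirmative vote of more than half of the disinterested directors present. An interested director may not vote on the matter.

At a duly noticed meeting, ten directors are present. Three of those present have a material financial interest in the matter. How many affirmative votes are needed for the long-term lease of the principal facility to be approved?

4

The long-term lease of the principal facility requires a majority of the disinterested directors present (10 − 3 = 7).
A majority of 7 is 4.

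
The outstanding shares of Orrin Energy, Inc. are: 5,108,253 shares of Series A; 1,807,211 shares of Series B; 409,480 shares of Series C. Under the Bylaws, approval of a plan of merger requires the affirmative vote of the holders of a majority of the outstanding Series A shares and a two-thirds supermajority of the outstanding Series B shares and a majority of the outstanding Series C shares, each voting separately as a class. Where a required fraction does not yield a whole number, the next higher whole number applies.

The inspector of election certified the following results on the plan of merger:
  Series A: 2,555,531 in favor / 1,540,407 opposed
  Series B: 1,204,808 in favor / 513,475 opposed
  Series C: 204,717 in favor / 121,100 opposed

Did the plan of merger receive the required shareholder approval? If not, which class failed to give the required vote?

Not approved — the Series C shares did not give the required vote.

Series A: a majority of 5108253 is 2554127; 2,554,127 required, 2,555,531 in favor — approved.
Series B: 2/3 of 1807211 = 1204807.33, rounded up to 1204808; 1,204,808 required, 1,204,808 in favor — approved.
Series C: a majority of 409480 is 204741; 204,741 required, 204,717 in favor — not approved.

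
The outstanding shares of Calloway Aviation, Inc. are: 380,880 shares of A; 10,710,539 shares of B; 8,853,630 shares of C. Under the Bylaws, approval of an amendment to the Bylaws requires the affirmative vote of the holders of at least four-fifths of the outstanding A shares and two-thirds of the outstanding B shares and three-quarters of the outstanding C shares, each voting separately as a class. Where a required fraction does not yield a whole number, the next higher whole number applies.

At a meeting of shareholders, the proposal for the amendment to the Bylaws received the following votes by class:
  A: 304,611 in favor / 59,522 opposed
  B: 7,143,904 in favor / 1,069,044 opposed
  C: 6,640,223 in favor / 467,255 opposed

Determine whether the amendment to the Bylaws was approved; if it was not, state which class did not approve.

Not approved — the A shares did not give the required vote.

A: 4/5 of 380880 = 304704; 304,704 required, 304,611 in favor — not approved.
B: 2/3 of 10710539 = 7140359.33, rounded up to 7140360; 7,140,360 required, 7,143,904 in favor — approved.
C: 3/4 of 8853630 = 6640222.50, rounded up to 6640223; 6,640,223 required, 6,640,223 in favor — approved.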